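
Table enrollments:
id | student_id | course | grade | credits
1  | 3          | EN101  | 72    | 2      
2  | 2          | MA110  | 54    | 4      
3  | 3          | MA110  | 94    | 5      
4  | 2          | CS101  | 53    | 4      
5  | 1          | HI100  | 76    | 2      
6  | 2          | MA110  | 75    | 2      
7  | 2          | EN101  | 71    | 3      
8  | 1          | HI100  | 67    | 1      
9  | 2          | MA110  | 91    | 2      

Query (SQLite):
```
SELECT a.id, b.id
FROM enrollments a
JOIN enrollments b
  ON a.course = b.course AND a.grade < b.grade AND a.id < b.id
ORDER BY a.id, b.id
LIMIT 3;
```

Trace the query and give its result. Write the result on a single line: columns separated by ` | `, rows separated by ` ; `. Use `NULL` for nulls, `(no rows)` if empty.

2 | 3 ; 2 | 6 ; 2 | 9

Pairs (a,b) with same course, a.grade < b.grade, a.id < b.id.
course groups: CS101:{4} EN101:{1,7} HI100:{5,8} MA110:{2,3,6,9}
Ordered by (a.id, b.id); first 3.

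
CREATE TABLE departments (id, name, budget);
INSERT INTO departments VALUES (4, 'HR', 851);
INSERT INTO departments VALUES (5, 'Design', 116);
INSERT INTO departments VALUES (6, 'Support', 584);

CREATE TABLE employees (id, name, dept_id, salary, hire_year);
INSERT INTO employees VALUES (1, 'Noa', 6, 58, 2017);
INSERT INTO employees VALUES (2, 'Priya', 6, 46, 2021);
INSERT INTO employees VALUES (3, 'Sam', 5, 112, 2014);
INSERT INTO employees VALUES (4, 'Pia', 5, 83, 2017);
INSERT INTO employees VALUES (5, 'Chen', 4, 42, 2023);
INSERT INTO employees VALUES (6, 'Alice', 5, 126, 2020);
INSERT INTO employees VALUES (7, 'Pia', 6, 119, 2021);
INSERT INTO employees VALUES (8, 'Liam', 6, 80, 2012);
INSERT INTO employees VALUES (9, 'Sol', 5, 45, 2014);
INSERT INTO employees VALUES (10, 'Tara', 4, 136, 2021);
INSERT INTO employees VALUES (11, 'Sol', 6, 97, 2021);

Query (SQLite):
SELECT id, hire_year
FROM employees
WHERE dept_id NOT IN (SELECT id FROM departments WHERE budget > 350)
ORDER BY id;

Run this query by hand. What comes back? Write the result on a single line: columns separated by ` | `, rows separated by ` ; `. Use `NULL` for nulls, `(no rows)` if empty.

Inner query: departments.id where budget > 350.
Outer: keep employees rows whose dept_id is not in that set.
Inner query → {4, 6}

3 | 2014 ; 4 | 2017 ; 6 | 2020 ; 9 | 2014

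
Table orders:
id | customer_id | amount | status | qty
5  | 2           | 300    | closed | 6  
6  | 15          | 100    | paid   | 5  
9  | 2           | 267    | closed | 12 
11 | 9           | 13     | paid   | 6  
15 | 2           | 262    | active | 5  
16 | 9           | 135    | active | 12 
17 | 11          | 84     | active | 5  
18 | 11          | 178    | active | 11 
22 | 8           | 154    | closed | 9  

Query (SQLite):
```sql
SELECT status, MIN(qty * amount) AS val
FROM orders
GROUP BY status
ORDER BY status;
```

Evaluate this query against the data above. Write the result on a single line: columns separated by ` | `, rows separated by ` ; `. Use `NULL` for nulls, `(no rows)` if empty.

For each row compute qty * amount.
Group by status; take MIN of the expression per group.
  active: ids {15, 16, 17, 18} → MIN(qty * amount)=420
  closed: ids {5, 9, 22} → MIN(qty * amount)=1386
  paid: ids {6, 11} → MIN(qty * amount)=78

active | 420 ; closed | 1386 ; paid | 78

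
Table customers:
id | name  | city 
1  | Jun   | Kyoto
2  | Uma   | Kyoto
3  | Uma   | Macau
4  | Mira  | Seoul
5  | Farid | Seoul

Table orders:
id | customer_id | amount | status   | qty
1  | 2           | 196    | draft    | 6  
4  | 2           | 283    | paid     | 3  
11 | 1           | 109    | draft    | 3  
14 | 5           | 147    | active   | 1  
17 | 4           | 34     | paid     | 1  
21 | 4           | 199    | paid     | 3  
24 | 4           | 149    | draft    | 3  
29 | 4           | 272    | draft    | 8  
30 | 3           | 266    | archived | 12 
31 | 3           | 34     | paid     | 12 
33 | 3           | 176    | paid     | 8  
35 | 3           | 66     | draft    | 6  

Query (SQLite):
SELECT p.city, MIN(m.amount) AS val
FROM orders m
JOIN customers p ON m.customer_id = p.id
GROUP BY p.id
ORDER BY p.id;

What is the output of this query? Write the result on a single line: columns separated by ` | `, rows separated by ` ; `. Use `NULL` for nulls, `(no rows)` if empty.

Join each orders row to its customers via customer_id.
Group joined rows by customers.id; compute MIN(m.amount) per group.
  1: ids {11} → MIN(m.amount)=109
  2: ids {1, 4} → MIN(m.amount)=196
  3: ids {30, 31, 33, 35} → MIN(m.amount)=34
  4: ids {17, 21, 24, 29} → MIN(m.amount)=34
  5: ids {14} → MIN(m.amount)=147

Kyoto | 109 ; Kyoto | 196 ; Macau | 34 ; Seoul | 34 ; Seoul | 147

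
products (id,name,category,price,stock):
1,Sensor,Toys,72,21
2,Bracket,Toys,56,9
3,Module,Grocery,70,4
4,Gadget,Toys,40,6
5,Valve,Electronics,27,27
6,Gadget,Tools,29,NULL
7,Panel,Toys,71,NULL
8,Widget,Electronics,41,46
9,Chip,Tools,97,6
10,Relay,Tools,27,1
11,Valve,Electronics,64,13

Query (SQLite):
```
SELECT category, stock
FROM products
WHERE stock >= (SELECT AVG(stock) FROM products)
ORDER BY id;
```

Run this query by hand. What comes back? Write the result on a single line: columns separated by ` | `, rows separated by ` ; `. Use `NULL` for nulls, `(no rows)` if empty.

Scalar subquery: AVG(stock) over all products rows = 14.777778 (≈; comparison uses full precision).
Keep rows where stock >= that value.

Toys | 21 ; Electronics | 27 ; Electronics | 46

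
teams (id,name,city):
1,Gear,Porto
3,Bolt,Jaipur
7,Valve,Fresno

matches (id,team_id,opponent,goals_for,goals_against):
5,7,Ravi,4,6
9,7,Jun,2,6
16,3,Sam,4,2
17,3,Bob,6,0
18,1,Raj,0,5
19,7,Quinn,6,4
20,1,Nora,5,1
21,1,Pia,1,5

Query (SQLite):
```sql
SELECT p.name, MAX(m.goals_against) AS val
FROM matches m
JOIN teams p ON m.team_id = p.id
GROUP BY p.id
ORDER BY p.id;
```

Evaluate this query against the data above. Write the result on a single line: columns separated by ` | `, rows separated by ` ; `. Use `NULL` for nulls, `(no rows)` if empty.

Gear | 5 ; Bolt | 2 ; Valve | 6

Join each matches row to its teams via team_id.
Group joined rows by teams.id; compute MAX(m.goals_against) per group.
  1: ids {18, 20, 21} → MAX(m.goals_against)=5
  3: ids {16, 17} → MAX(m.goals_against)=2
  7: ids {5, 9, 19} → MAX(m.goals_against)=6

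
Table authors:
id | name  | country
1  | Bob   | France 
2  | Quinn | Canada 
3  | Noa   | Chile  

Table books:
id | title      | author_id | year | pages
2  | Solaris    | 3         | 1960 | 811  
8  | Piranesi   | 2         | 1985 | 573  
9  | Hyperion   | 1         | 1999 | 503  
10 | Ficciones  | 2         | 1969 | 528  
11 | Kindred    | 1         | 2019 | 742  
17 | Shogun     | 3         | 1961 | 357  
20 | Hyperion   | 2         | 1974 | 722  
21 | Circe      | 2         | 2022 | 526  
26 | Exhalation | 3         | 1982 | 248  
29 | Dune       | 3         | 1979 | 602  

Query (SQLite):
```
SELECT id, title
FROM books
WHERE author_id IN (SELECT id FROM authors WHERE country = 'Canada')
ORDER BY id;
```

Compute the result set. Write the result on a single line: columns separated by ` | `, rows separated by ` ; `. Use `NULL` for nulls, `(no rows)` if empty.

8 | Piranesi ; 10 | Ficciones ; 20 | Hyperion ; 21 | Circe

Inner query: authors.id where country = 'Canada'.
Outer: keep books rows whose author_id is in that set.
Inner query → {2}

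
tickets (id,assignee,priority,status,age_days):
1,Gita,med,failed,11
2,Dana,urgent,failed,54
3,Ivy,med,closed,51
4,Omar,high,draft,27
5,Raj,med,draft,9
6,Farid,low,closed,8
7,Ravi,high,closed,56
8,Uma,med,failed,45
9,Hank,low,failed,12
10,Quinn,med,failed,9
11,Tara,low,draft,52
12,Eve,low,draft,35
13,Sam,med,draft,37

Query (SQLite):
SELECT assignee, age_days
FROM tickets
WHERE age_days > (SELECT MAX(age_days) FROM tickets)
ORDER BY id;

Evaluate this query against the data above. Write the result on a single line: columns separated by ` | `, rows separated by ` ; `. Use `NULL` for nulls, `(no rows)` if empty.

Scalar subquery: MAX(age_days) over all tickets rows = 56.
Keep rows where age_days > that value.

(no rows)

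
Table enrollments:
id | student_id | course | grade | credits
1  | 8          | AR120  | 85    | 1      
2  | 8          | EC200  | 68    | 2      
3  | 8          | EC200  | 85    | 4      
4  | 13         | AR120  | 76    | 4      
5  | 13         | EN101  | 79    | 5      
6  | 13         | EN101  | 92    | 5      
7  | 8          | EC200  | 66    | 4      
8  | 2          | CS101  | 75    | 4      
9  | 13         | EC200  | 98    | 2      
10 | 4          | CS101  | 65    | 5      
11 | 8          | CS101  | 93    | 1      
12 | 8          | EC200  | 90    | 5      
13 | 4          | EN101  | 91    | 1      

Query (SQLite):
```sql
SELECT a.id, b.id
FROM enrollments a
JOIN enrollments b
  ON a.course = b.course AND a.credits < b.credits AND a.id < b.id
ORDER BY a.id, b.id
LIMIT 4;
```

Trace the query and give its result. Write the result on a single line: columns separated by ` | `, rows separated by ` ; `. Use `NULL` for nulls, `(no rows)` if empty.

Pairs (a,b) with same course, a.credits < b.credits, a.id < b.id.
course groups: AR120:{1,4} CS101:{8,10,11} EC200:{2,3,7,9,12} EN101:{5,6,13}
Ordered by (a.id, b.id); first 4.

1 | 4 ; 2 | 3 ; 2 | 7 ; 2 | 12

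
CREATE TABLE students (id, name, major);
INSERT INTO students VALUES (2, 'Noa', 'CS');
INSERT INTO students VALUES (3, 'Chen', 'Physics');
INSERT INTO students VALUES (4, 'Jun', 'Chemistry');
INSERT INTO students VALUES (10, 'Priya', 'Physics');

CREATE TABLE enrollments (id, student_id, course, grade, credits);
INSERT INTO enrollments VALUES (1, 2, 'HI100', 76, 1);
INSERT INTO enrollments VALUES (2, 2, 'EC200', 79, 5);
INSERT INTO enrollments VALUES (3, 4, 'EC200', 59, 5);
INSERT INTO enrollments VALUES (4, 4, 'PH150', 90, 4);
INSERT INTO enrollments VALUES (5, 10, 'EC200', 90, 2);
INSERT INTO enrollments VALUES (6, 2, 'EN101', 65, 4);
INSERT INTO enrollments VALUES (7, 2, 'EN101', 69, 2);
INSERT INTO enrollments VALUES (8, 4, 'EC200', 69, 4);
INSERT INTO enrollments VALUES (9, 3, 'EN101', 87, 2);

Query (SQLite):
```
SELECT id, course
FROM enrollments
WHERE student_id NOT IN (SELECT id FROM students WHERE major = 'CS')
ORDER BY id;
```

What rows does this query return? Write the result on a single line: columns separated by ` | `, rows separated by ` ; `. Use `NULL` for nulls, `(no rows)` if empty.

Inner query: students.id where major = 'CS'.
Outer: keep enrollments rows whose student_id is not in that set.
Inner query → {2}

3 | EC200 ; 4 | PH150 ; 5 | EC200 ; 8 | EC200 ; 9 | EN101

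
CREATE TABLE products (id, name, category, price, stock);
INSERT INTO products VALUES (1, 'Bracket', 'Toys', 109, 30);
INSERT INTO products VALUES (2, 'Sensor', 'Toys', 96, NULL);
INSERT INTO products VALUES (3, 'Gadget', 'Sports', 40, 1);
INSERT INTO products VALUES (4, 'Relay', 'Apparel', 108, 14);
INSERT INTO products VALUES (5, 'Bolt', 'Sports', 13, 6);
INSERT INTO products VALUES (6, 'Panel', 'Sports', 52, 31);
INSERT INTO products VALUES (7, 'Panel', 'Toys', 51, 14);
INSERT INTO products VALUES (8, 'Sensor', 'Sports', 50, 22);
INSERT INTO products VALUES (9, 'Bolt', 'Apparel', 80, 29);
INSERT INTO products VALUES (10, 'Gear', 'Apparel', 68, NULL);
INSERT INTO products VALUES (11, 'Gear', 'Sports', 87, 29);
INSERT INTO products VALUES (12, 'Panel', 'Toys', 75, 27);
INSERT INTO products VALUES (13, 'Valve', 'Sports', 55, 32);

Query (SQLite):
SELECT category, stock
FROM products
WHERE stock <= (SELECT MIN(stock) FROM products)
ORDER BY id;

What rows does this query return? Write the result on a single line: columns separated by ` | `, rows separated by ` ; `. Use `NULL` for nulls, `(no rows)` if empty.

Sports | 1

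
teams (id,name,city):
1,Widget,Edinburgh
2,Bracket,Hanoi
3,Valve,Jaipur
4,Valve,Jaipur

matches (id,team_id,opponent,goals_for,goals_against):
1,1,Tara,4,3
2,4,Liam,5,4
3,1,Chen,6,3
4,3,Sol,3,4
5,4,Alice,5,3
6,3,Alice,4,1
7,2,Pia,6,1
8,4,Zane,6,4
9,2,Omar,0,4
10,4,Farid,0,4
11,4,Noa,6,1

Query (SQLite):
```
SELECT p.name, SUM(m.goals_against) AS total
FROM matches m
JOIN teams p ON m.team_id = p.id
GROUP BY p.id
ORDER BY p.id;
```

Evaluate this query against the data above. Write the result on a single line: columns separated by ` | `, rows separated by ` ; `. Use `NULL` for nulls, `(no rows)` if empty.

Join each matches row to its teams via team_id.
Group joined rows by teams.id; compute SUM(m.goals_against) per group.
  1: ids {1, 3} → SUM(m.goals_against)=6
  2: ids {7, 9} → SUM(m.goals_against)=5
  3: ids {4, 6} → SUM(m.goals_against)=5
  4: ids {2, 5, 8, 10, 11} → SUM(m.goals_against)=16

Widget | 6 ; Bracket | 5 ; Valve | 5 ; Valve | 16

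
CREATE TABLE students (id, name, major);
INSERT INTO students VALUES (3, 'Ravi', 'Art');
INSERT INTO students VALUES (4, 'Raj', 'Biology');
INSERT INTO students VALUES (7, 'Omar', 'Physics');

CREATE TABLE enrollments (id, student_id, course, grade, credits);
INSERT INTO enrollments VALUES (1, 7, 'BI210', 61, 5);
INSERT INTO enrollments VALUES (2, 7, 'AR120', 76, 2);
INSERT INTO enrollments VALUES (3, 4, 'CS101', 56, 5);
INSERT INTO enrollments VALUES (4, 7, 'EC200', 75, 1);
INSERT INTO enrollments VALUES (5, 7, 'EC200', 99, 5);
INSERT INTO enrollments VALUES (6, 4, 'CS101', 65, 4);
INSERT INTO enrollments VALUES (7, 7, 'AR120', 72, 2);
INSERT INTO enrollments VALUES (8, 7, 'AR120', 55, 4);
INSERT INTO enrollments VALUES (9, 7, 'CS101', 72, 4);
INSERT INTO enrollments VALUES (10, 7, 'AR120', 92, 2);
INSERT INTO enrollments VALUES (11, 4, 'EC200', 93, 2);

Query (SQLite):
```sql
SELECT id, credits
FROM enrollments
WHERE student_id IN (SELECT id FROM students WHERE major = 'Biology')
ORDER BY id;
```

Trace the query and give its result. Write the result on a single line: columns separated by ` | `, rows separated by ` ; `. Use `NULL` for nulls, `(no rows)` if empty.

3 | 5 ; 6 | 4 ; 11 | 2

Inner query: students.id where major = 'Biology'.
Outer: keep enrollments rows whose student_id is in that set.
Inner query → {4}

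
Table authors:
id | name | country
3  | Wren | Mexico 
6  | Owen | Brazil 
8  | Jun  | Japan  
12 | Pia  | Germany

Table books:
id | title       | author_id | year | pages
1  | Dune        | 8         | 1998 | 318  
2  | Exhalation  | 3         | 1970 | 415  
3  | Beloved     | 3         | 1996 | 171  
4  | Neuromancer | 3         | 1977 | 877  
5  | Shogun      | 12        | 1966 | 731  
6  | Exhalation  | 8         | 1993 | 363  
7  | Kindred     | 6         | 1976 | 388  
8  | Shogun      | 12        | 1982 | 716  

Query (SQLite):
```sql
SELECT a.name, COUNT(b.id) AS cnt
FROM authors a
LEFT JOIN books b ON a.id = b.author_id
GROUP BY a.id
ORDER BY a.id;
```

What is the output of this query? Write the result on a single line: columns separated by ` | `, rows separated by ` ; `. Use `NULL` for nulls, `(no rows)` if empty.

Wren | 3 ; Owen | 1 ; Jun | 2 ; Pia | 2

LEFT JOIN keeps every authors row; unmatched ones get NULL for books columns.
Group by authors.id and compute COUNT(b.id). COUNT(col) of an all-NULL group is 0.
  3: ids {2, 3, 4} → COUNT(b.id)=3
  6: ids {7} → COUNT(b.id)=1
  8: ids {1, 6} → COUNT(b.id)=2
  12: ids {5, 8} → COUNT(b.id)=2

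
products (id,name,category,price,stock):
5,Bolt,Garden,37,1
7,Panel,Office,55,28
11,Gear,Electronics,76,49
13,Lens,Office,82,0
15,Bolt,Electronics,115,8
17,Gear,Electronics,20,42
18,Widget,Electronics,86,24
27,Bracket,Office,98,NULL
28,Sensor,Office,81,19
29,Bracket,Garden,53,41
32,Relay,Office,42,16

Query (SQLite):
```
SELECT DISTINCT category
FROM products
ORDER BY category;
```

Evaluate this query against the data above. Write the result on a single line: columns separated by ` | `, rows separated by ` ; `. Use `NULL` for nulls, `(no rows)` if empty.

Collect distinct category values from products.

Electronics ; Garden ; Office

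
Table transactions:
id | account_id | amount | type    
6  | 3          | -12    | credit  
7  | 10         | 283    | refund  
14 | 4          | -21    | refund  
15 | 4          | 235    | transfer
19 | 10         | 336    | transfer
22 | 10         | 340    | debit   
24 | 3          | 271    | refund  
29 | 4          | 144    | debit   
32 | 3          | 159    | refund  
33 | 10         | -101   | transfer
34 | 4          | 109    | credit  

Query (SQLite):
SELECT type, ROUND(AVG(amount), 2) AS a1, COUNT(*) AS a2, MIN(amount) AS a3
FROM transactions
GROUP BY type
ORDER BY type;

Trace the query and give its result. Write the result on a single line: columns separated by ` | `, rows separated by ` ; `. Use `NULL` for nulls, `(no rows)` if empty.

credit | 48.5 | 2 | -12 ; debit | 242 | 2 | 144 ; refund | 173 | 4 | -21 ; transfer | 156.67 | 3 | -101

Group transactions by type.
Per group compute: ROUND(AVG(amount), 2), COUNT(*), MIN(amount).
  credit: ids {6, 34} → ROUND(AVG(amount), 2)=48.5, COUNT(*)=2, MIN(amount)=-12
  debit: ids {22, 29} → ROUND(AVG(amount), 2)=242, COUNT(*)=2, MIN(amount)=144
  refund: ids {7, 14, 24, 32} → ROUND(AVG(amount), 2)=173, COUNT(*)=4, MIN(amount)=-21
  transfer: ids {15, 19, 33} → ROUND(AVG(amount), 2)=156.67, COUNT(*)=3, MIN(amount)=-101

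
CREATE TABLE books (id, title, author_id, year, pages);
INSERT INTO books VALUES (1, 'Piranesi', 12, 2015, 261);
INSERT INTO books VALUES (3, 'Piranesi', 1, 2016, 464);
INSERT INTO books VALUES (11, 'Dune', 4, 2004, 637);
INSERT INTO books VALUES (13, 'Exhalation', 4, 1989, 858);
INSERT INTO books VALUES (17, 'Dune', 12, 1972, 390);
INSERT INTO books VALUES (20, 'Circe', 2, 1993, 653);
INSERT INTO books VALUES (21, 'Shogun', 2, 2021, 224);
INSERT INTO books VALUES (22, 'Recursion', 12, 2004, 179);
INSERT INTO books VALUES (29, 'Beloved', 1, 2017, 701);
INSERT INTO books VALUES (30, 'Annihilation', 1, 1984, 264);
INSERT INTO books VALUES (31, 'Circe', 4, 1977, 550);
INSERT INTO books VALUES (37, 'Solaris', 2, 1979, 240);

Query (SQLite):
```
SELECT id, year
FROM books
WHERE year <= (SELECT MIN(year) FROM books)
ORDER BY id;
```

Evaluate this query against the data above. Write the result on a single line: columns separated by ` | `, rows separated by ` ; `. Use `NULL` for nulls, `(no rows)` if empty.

17 | 1972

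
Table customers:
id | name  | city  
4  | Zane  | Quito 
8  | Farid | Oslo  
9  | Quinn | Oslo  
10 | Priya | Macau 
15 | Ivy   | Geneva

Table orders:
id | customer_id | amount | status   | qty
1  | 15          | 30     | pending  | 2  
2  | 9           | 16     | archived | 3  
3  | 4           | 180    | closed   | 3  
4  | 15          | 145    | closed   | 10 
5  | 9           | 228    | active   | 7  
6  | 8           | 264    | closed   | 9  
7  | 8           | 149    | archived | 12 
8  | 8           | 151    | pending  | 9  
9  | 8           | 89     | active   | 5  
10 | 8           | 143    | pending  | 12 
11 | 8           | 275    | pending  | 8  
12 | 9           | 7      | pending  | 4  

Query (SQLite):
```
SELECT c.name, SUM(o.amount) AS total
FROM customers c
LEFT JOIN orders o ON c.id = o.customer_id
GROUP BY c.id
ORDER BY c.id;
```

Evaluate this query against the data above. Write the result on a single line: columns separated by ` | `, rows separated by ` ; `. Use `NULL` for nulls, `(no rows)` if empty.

LEFT JOIN keeps every customers row; unmatched ones get NULL for orders columns.
Group by customers.id and compute SUM(o.amount). SUM over an all-NULL group is NULL.
  4: ids {3} → SUM(o.amount)=180
  8: ids {6, 7, 8, 9, 10, 11} → SUM(o.amount)=1071
  9: ids {2, 5, 12} → SUM(o.amount)=251
  10: ids {—} → SUM(o.amount)=NULL
  15: ids {1, 4} → SUM(o.amount)=175

Zane | 180 ; Farid | 1071 ; Quinn | 251 ; Priya | NULL ; Ivy | 175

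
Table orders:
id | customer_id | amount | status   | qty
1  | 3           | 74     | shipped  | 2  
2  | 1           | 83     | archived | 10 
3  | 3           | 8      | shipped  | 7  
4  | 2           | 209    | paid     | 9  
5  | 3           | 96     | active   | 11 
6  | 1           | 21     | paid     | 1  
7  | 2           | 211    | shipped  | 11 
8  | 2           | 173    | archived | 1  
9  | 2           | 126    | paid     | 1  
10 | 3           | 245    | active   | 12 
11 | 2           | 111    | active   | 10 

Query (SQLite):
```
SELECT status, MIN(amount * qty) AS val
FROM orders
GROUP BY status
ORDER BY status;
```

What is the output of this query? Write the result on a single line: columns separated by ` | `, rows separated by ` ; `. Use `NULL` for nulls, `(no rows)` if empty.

active | 1056 ; archived | 173 ; paid | 21 ; shipped | 56

For each row compute amount * qty.
Group by status; take MIN of the expression per group.
  active: ids {5, 10, 11} → MIN(amount * qty)=1056
  archived: ids {2, 8} → MIN(amount * qty)=173
  paid: ids {4, 6, 9} → MIN(amount * qty)=21
  shipped: ids {1, 3, 7} → MIN(amount * qty)=56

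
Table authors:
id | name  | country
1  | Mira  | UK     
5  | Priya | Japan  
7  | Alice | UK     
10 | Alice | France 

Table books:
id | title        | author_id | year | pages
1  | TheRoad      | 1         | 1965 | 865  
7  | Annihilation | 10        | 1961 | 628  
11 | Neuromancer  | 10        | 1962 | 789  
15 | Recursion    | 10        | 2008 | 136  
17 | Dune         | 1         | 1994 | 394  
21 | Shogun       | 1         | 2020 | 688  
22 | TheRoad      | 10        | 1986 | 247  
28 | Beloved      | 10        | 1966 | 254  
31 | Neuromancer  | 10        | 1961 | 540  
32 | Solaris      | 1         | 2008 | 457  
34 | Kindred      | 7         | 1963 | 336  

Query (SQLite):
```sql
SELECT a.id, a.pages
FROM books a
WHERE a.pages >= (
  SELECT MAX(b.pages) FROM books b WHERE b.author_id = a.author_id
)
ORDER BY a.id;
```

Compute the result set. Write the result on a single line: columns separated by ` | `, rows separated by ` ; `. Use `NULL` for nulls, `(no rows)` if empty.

1 | 865 ; 11 | 789 ; 34 | 336

For each books row a, compute MAX(pages) over rows sharing a.author_id.
Keep row a if a.pages >= that per-group MAX.
  author_id=1: MAX(pages) = 865
  author_id=7: MAX(pages) = 336
  author_id=10: MAX(pages) = 789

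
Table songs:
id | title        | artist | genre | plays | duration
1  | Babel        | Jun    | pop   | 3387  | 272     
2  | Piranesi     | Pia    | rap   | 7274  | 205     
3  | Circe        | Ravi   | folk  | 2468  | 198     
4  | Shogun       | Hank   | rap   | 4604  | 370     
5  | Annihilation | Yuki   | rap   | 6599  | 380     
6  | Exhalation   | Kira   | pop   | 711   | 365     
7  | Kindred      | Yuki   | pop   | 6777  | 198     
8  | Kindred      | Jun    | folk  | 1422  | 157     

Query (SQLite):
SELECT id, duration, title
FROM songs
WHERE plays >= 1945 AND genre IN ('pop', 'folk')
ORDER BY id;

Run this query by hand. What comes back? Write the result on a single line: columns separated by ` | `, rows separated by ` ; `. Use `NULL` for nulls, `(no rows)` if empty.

1 | 272 | Babel ; 3 | 198 | Circe ; 7 | 198 | Kindred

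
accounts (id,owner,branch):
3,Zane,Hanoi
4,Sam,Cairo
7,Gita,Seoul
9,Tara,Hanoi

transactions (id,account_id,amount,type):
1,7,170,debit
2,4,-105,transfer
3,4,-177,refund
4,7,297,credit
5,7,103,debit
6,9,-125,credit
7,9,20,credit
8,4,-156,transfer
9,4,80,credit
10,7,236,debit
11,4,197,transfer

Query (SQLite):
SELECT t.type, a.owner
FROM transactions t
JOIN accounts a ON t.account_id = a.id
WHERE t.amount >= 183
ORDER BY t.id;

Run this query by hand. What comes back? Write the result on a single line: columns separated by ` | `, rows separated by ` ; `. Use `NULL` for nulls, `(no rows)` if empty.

Each transactions row matches the accounts row where account_id = accounts.id.
Then keep rows with t.amount >= 183.

credit | Gita ; debit | Gita ; transfer | Sam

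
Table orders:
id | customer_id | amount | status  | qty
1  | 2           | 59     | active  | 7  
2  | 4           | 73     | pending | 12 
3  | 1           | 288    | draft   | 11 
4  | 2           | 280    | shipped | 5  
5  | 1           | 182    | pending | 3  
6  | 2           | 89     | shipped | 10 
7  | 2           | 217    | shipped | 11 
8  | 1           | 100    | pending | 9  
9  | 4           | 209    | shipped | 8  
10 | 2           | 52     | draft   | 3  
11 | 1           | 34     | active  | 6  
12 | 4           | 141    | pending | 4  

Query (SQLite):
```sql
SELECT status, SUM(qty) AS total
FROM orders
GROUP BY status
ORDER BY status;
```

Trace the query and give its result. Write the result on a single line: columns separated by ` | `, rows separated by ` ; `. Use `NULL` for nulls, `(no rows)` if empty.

Partition orders by status; compute SUM(qty) within each group.
  active: ids {1, 11} → SUM(qty)=13
  draft: ids {3, 10} → SUM(qty)=14
  pending: ids {2, 5, 8, 12} → SUM(qty)=28
  shipped: ids {4, 6, 7, 9} → SUM(qty)=34

active | 13 ; draft | 14 ; pending | 28 ; shipped | 34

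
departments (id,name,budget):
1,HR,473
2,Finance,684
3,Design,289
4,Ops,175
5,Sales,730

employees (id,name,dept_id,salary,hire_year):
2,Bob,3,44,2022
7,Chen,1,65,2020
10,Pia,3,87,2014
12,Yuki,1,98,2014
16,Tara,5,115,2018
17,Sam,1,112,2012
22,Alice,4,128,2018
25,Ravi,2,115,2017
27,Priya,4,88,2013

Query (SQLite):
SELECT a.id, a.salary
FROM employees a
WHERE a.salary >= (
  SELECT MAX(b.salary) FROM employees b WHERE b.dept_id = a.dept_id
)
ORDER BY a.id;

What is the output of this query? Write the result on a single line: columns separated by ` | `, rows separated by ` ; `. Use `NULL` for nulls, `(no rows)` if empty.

10 | 87 ; 16 | 115 ; 17 | 112 ; 22 | 128 ; 25 | 115

For each employees row a, compute MAX(salary) over rows sharing a.dept_id.
Keep row a if a.salary >= that per-group MAX.
  dept_id=1: MAX(salary) = 112
  dept_id=2: MAX(salary) = 115
  dept_id=3: MAX(salary) = 87
  dept_id=4: MAX(salary) = 128
  dept_id=5: MAX(salary) = 115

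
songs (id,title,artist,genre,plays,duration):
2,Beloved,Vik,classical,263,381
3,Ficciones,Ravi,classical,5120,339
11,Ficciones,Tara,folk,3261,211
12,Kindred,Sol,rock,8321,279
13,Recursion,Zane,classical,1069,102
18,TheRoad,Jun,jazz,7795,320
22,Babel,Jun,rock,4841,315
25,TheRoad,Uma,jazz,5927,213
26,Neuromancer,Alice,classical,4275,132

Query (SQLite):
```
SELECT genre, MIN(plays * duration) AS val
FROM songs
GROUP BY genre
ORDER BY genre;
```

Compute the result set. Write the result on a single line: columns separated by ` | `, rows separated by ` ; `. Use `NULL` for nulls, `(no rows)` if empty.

classical | 100203 ; folk | 688071 ; jazz | 1262451 ; rock | 1524915

For each row compute plays * duration.
Group by genre; take MIN of the expression per group.
  classical: ids {2, 3, 13, 26} → MIN(plays * duration)=100203
  folk: ids {11} → MIN(plays * duration)=688071
  jazz: ids {18, 25} → MIN(plays * duration)=1262451
  rock: ids {12, 22} → MIN(plays * duration)=1524915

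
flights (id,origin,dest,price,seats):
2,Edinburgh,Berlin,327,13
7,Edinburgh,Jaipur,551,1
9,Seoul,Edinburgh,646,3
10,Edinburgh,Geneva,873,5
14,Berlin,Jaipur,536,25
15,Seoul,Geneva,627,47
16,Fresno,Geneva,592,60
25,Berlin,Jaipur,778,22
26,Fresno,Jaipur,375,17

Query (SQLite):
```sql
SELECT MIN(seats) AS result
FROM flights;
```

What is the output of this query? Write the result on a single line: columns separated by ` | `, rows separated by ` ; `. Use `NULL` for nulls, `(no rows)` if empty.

All seats values: [13, 1, 3, 5, 25, 47, 60, 22, 17].
MIN of non-NULL values = 1.

1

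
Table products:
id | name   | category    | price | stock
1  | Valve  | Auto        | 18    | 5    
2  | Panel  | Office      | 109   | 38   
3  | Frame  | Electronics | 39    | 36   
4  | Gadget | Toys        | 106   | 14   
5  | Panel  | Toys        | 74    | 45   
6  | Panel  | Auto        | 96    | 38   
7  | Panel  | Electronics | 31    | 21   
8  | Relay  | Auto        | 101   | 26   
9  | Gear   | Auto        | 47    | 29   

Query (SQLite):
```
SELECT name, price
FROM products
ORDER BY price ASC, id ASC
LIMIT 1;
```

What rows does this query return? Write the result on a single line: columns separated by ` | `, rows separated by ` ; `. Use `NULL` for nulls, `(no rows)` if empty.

Valve | 18

Sort by price asc, tiebreak id asc: (18, id=1), (31, id=7), (39, id=3), (47, id=9) …. Take first 1.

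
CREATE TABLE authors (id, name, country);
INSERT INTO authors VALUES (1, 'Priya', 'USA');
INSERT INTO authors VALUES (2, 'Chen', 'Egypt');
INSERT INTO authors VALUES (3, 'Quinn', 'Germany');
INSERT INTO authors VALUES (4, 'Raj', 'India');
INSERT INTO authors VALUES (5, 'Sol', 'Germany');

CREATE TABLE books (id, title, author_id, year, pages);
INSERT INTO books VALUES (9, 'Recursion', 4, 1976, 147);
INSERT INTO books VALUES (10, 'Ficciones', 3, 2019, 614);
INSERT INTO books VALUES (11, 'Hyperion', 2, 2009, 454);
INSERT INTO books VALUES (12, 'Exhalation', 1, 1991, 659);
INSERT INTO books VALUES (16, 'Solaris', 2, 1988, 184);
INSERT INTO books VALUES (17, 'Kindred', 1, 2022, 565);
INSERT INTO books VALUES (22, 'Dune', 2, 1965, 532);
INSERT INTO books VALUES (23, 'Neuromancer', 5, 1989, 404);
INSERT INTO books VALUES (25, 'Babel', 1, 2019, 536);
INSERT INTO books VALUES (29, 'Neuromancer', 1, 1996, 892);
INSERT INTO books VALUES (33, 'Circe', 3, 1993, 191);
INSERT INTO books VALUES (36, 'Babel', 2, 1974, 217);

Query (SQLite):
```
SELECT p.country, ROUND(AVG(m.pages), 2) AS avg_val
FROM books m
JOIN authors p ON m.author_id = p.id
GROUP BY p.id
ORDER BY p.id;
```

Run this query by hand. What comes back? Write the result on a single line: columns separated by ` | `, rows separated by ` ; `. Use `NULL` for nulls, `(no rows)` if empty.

Join each books row to its authors via author_id.
Group joined rows by authors.id; compute ROUND(AVG(m.pages), 2) per group.
  1: ids {12, 17, 25, 29} → ROUND(AVG(m.pages), 2)=663
  2: ids {11, 16, 22, 36} → ROUND(AVG(m.pages), 2)=346.75
  3: ids {10, 33} → ROUND(AVG(m.pages), 2)=402.5
  4: ids {9} → ROUND(AVG(m.pages), 2)=147
  5: ids {23} → ROUND(AVG(m.pages), 2)=404

USA | 663 ; Egypt | 346.75 ; Germany | 402.5 ; India | 147 ; Germany | 404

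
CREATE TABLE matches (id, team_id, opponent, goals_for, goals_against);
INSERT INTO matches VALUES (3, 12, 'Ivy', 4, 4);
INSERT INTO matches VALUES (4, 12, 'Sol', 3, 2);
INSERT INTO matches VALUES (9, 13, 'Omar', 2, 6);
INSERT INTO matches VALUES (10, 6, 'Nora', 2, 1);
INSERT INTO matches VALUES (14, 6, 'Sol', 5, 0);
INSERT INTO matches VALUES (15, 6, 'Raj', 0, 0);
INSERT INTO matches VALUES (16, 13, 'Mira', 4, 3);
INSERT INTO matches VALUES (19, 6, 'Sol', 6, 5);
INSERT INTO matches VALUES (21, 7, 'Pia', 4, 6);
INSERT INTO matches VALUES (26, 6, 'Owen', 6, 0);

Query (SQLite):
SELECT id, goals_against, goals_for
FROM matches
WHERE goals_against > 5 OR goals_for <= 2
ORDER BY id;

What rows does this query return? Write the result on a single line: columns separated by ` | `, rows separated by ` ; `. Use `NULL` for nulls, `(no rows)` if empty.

9 | 6 | 2 ; 10 | 1 | 2 ; 15 | 0 | 0 ; 21 | 6 | 4

goals_against > 5: ids {9, 21}
goals_for <= 2: ids {9, 10, 15}
Combine with OR.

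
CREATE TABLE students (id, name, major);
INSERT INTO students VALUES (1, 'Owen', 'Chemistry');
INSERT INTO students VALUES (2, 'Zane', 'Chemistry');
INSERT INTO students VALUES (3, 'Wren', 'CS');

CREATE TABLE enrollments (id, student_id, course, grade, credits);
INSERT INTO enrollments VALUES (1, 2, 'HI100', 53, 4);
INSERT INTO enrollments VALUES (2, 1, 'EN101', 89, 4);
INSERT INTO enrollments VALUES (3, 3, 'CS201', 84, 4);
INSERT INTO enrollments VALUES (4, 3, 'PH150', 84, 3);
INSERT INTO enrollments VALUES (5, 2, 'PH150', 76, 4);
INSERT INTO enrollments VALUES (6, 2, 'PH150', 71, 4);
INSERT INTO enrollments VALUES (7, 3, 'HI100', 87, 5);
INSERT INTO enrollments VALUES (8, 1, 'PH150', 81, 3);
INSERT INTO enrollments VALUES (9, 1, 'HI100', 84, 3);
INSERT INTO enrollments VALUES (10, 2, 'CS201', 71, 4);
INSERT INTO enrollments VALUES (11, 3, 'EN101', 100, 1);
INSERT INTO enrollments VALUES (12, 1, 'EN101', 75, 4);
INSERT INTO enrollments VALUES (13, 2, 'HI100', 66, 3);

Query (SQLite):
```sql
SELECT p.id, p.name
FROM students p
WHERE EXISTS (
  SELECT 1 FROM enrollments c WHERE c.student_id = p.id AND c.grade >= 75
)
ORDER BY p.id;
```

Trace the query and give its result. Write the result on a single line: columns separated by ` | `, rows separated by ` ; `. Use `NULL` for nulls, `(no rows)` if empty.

1 | Owen ; 2 | Zane ; 3 | Wren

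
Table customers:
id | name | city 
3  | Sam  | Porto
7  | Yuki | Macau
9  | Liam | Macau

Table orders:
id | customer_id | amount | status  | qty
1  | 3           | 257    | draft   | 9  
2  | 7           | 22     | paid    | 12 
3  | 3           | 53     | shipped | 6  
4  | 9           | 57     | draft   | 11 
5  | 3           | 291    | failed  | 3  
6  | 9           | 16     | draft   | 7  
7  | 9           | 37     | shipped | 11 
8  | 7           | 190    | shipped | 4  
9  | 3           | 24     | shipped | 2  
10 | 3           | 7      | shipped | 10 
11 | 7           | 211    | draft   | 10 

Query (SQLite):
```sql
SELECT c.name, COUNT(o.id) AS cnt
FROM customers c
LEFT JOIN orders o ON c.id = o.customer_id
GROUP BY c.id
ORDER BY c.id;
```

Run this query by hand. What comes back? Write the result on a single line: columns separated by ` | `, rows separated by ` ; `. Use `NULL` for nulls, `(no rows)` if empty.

Sam | 5 ; Yuki | 3 ; Liam | 3

LEFT JOIN keeps every customers row; unmatched ones get NULL for orders columns.
Group by customers.id and compute COUNT(o.id). COUNT(col) of an all-NULL group is 0.
  3: ids {1, 3, 5, 9, 10} → COUNT(o.id)=5
  7: ids {2, 8, 11} → COUNT(o.id)=3
  9: ids {4, 6, 7} → COUNT(o.id)=3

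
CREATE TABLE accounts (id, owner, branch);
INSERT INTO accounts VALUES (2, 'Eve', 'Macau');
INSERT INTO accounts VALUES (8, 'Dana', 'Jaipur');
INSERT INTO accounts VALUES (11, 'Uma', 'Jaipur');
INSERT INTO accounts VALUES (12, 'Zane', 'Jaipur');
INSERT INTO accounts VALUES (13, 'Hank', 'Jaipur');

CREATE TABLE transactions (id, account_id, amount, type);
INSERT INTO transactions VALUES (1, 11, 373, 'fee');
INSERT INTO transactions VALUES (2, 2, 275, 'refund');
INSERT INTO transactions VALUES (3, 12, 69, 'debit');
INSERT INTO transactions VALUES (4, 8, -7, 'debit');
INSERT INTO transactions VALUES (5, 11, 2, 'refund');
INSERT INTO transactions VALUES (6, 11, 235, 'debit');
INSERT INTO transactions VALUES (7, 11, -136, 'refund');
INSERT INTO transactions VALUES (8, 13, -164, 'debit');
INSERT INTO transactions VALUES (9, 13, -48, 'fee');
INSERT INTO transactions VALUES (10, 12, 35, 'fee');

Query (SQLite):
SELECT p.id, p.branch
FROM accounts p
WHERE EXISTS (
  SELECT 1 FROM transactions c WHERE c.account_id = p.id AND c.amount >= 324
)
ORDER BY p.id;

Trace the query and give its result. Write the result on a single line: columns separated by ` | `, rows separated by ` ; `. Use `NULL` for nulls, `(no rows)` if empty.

For each accounts row, check whether any transactions with matching account_id has amount >= 324.
Keep rows where that is true.

11 | Jaipur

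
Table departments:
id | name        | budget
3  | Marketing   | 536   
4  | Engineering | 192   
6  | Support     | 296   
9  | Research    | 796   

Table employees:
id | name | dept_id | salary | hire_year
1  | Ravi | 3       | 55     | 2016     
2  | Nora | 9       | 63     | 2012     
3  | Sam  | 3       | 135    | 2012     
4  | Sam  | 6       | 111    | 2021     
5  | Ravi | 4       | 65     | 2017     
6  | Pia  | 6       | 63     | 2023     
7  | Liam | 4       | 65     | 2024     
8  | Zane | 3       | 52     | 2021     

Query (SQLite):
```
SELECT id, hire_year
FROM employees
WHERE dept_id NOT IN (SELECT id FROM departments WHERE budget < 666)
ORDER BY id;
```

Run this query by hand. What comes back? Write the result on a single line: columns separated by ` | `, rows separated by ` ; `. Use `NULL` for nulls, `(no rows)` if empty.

2 | 2012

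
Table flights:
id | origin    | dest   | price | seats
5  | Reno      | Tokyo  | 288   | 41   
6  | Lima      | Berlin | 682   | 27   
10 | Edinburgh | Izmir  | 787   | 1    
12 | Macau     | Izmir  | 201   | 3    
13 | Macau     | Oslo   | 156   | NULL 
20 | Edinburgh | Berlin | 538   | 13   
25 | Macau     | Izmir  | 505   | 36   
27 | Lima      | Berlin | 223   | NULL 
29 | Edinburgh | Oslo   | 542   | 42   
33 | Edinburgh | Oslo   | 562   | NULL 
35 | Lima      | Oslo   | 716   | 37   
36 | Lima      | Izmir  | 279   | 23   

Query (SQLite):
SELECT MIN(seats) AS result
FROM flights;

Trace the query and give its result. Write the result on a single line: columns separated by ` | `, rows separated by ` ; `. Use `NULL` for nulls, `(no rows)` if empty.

1

All seats values: [41, 27, 1, 3, NULL, 13, 36, NULL, 42, NULL, 37, 23].
MIN of non-NULL values = 1.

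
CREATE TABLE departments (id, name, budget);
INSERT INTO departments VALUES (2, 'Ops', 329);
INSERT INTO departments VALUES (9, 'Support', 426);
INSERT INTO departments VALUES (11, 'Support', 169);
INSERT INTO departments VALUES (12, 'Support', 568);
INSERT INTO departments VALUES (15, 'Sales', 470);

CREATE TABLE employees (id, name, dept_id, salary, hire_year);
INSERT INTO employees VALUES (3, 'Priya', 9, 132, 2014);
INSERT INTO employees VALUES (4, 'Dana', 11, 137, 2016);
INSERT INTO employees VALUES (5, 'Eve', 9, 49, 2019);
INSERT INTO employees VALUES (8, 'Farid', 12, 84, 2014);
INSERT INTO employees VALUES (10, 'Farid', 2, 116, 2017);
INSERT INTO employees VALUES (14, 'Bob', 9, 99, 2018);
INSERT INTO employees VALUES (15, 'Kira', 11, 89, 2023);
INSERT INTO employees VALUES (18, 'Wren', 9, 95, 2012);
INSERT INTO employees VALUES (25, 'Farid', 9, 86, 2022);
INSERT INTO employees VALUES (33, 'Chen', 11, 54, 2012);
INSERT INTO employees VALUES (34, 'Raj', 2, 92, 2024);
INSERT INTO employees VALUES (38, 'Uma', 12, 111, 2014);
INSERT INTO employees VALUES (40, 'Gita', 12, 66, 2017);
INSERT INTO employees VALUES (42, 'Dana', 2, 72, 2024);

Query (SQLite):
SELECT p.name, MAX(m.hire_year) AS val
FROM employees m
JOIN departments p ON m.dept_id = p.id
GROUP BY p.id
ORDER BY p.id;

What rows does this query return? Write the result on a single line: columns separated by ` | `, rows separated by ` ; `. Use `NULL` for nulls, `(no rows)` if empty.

Join each employees row to its departments via dept_id.
Group joined rows by departments.id; compute MAX(m.hire_year) per group.
  2: ids {10, 34, 42} → MAX(m.hire_year)=2024
  9: ids {3, 5, 14, 18, 25} → MAX(m.hire_year)=2022
  11: ids {4, 15, 33} → MAX(m.hire_year)=2023
  12: ids {8, 38, 40} → MAX(m.hire_year)=2017

Ops | 2024 ; Support | 2022 ; Support | 2023 ; Support | 2017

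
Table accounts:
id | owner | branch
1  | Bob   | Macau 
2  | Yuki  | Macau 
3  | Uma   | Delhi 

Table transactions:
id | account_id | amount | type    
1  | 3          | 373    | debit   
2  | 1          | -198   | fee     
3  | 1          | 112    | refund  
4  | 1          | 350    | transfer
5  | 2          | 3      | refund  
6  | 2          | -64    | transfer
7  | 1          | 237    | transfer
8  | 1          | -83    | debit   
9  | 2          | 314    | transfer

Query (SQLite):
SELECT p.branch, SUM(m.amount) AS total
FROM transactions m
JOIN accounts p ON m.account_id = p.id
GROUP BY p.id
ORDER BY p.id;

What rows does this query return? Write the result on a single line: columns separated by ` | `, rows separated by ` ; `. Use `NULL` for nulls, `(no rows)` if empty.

Macau | 418 ; Macau | 253 ; Delhi | 373

Join each transactions row to its accounts via account_id.
Group joined rows by accounts.id; compute SUM(m.amount) per group.
  1: ids {2, 3, 4, 7, 8} → SUM(m.amount)=418
  2: ids {5, 6, 9} → SUM(m.amount)=253
  3: ids {1} → SUM(m.amount)=373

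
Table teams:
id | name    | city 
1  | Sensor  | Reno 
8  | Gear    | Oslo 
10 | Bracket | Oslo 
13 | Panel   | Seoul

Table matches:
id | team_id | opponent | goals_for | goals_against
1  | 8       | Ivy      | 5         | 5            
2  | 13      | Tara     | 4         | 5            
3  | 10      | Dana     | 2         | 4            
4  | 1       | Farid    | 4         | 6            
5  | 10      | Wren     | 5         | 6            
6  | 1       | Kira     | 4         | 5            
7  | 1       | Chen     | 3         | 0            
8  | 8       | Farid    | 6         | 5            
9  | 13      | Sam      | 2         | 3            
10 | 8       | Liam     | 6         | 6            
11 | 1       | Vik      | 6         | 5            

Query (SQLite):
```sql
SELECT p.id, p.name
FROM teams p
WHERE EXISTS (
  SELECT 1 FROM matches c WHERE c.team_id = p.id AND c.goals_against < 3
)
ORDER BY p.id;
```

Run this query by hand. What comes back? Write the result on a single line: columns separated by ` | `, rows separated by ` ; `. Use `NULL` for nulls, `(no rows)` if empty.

For each teams row, check whether any matches with matching team_id has goals_against < 3.
Keep rows where that is true.

1 | Sensor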